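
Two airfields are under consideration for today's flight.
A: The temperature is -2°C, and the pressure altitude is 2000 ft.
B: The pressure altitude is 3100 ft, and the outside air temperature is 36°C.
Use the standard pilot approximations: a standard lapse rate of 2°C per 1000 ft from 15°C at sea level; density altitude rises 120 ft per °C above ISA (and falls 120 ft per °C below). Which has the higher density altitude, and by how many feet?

B by 5924 ft

A: ISA temp = 11°C, deviation -13°C, DA = 2000 + 120 × (-13) = 440 ft.
B: ISA temp = 8.8°C, deviation +27.2°C, DA = 3100 + 120 × 27.2 = 6364 ft.
B is higher by 6364 − 440 = 5924 ft.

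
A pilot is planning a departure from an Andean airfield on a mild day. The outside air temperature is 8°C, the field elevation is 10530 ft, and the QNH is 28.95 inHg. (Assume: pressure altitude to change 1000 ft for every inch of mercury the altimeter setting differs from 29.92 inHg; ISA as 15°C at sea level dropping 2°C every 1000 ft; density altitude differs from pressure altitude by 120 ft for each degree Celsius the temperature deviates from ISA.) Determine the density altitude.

Pressure altitude = 10530 + (29.92 − 28.95) × 1000 = 10530 + (+970) = 11500 ft.
ISA temperature at 11500 ft = 15 − 2 × (11500/1000) = -8°C.
ISA deviation = 8 − (-8) = +16°C.
Density altitude = 11500 + 120 × (16) = 13420 ft.

13420 ft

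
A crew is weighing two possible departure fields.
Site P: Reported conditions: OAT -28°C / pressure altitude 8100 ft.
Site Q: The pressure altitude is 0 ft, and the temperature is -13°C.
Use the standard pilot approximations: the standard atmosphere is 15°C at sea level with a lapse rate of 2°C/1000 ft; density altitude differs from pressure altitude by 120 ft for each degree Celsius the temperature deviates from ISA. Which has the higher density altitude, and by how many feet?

Site P: ISA temp = -1.2°C, deviation -26.8°C, DA = 8100 + 120 × (-26.8) = 4884 ft.
Site Q: ISA temp = 15°C, deviation -28°C, DA = 0 + 120 × (-28) = -3360 ft.
Site P is higher by 4884 − (-3360) = 8244 ft.

Site P by 8244 ft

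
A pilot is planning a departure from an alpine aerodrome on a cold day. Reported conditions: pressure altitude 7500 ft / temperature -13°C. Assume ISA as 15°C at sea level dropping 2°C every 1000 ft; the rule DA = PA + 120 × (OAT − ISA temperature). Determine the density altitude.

ISA temperature at 7500 ft = 15 − 2 × (7500/1000) = 0°C.
ISA deviation = -13 − 0 = -13°C.
Density altitude = 7500 + 120 × (-13) = 7500 + (-1560) = 5940 ft.

5940 ft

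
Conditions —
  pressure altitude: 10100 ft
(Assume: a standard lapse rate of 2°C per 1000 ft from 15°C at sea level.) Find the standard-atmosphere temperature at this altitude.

ISA temperature = 15 − 2 × (10100/1000) = 15 − 20.2 = -5.2°C.

-5.2°C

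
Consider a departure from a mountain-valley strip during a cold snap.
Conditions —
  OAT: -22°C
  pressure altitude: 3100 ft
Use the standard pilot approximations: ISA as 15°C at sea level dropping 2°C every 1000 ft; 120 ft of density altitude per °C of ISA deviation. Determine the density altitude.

-596 ft

ISA temperature at 3100 ft = 15 − 2 × (3100/1000) = 8.8°C.
ISA deviation = -22 − 8.8 = -30.8°C.
Density altitude = 3100 + 120 × (-30.8) = 3100 + (-3696) = -596 ft.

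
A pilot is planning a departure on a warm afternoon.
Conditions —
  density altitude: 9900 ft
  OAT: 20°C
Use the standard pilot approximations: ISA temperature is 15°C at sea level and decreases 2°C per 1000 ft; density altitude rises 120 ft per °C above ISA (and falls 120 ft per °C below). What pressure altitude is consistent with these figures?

7500 ft

DA = PA + 120 × (OAT − (15 − 2·PA/1000)) = PA + 120·OAT − 1800 + 0.24·PA = 1.24·PA + 120·OAT − 1800.
So 1.24·PA = 9900 − 120 × 20 + 1800 = 9300.
PA = 9300 / 1.24 = 7500 ft.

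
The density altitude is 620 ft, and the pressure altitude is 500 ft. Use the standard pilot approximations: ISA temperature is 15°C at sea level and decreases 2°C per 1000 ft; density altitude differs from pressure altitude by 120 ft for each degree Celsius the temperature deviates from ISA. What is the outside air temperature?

Density altitude − pressure altitude = 620 − 500 = +120 ft.
At 120 ft/°C that is an ISA deviation of 120/120 = +1°C.
ISA temperature at 500 ft = 15 − 2 × (500/1000) = 14°C.
OAT = ISA + deviation = 14 + (+1) = 15°C.

15°C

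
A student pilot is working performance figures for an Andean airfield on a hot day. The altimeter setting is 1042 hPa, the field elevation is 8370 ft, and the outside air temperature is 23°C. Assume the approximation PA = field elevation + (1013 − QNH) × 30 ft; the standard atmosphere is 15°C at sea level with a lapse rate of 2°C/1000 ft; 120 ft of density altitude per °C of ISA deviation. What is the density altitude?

10260 ft

Pressure altitude = 8370 + (1013 − 1042) × 30 = 8370 + (-870) = 7500 ft.
ISA temperature at 7500 ft = 15 − 2 × (7500/1000) = 0°C.
ISA deviation = 23 − 0 = +23°C.
Density altitude = 7500 + 120 × (23) = 10260 ft.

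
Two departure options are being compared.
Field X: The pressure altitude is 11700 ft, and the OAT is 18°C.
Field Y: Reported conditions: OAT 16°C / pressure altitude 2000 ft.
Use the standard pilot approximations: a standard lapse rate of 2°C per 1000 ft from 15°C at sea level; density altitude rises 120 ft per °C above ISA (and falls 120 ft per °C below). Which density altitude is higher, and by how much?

Field X: ISA temp = -8.4°C, deviation +26.4°C, DA = 11700 + 120 × 26.4 = 14868 ft.
Field Y: ISA temp = 11°C, deviation +5°C, DA = 2000 + 120 × 5 = 2600 ft.
Field X is higher by 14868 − 2600 = 12268 ft.

Field X by 12268 ft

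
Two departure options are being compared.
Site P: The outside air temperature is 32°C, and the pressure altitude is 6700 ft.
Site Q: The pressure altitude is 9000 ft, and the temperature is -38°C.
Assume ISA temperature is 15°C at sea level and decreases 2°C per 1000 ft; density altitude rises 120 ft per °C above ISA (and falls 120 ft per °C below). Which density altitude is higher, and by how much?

Site P: ISA temp = 1.6°C, deviation +30.4°C, DA = 6700 + 120 × 30.4 = 10348 ft.
Site Q: ISA temp = -3°C, deviation -35°C, DA = 9000 + 120 × (-35) = 4800 ft.
Site P is higher by 10348 − 4800 = 5548 ft.

Site P by 5548 ft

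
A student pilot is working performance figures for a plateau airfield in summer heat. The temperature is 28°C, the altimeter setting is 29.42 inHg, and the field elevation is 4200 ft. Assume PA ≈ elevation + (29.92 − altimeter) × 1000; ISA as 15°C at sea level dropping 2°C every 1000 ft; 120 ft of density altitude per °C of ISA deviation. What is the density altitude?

Pressure altitude = 4200 + (29.92 − 29.42) × 1000 = 4200 + (+500) = 4700 ft.
ISA temperature at 4700 ft = 15 − 2 × (4700/1000) = 5.6°C.
ISA deviation = 28 − 5.6 = +22.4°C.
Density altitude = 4700 + 120 × (22.4) = 7388 ft.

7388 ft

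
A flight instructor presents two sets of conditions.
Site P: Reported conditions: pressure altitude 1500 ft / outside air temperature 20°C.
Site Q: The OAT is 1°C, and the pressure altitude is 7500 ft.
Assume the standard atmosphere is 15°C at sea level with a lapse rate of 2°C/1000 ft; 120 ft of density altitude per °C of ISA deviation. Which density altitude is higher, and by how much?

Site Q by 5160 ft

Site P: ISA temp = 12°C, deviation +8°C, DA = 1500 + 120 × 8 = 2460 ft.
Site Q: ISA temp = 0°C, deviation +1°C, DA = 7500 + 120 × 1 = 7620 ft.
Site Q is higher by 7620 − 2460 = 5160 ft.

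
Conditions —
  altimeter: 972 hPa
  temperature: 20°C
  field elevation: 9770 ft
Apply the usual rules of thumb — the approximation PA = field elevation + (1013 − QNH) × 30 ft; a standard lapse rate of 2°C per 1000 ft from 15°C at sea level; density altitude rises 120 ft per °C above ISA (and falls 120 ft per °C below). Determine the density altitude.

Pressure altitude = 9770 + (1013 − 972) × 30 = 9770 + (+1230) = 11000 ft.
ISA temperature at 11000 ft = 15 − 2 × (11000/1000) = -7°C.
ISA deviation = 20 − (-7) = +27°C.
Density altitude = 11000 + 120 × (27) = 14240 ft.

14240 ft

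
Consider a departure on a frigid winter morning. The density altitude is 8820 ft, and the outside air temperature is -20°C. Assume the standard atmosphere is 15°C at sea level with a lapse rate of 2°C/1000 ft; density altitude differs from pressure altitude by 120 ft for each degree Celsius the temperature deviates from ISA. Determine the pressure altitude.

DA = PA + 120 × (OAT − (15 − 2·PA/1000)) = PA + 120·OAT − 1800 + 0.24·PA = 1.24·PA + 120·OAT − 1800.
So 1.24·PA = 8820 − 120 × (-20) + 1800 = 13020.
PA = 13020 / 1.24 = 10500 ft.

10500 ft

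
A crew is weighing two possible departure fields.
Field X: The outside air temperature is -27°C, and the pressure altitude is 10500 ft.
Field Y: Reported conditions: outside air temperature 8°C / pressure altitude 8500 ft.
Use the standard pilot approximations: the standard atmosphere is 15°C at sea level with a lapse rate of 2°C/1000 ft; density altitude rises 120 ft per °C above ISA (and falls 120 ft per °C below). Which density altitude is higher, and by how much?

Field Y by 1720 ft

Field X: ISA temp = -6°C, deviation -21°C, DA = 10500 + 120 × (-21) = 7980 ft.
Field Y: ISA temp = -2°C, deviation +10°C, DA = 8500 + 120 × 10 = 9700 ft.
Field Y is higher by 9700 − 7980 = 1720 ft.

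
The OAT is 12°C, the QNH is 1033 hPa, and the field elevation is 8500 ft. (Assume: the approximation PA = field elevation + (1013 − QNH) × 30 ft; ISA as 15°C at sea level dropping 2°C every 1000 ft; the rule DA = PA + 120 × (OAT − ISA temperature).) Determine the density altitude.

Pressure altitude = 8500 + (1013 − 1033) × 30 = 8500 + (-600) = 7900 ft.
ISA temperature at 7900 ft = 15 − 2 × (7900/1000) = -0.8°C.
ISA deviation = 12 − (-0.8) = +12.8°C.
Density altitude = 7900 + 120 × (12.8) = 9436 ft.

9436 ft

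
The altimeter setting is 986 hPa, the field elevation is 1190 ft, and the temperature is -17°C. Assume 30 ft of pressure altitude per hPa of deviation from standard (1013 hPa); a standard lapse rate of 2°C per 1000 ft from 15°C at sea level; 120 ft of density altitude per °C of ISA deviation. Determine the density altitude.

-1360 ft

Pressure altitude = 1190 + (1013 − 986) × 30 = 1190 + (+810) = 2000 ft.
ISA temperature at 2000 ft = 15 − 2 × (2000/1000) = 11°C.
ISA deviation = -17 − 11 = -28°C.
Density altitude = 2000 + 120 × (-28) = -1360 ft.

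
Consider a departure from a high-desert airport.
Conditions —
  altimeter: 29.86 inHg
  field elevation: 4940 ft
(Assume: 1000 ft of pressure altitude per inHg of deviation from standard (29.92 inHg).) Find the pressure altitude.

5000 ft

Pressure correction = (29.92 − 29.86) × 1000 = +60 ft.
Pressure altitude = 4940 + (+60) = 5000 ft.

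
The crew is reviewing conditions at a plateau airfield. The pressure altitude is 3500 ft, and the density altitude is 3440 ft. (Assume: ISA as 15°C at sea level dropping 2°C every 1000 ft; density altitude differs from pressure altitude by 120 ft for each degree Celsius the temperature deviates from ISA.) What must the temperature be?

7.5°C

Density altitude − pressure altitude = 3440 − 3500 = -60 ft.
At 120 ft/°C that is an ISA deviation of -60/120 = -0.5°C.
ISA temperature at 3500 ft = 15 − 2 × (3500/1000) = 8°C.
OAT = ISA + deviation = 8 + (-0.5) = 7.5°C.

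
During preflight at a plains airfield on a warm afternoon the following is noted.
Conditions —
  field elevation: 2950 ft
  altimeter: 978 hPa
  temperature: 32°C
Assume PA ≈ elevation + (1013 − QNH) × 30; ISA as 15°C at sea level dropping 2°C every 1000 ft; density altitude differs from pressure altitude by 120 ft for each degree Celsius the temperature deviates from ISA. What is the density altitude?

Pressure altitude = 2950 + (1013 − 978) × 30 = 2950 + (+1050) = 4000 ft.
ISA temperature at 4000 ft = 15 − 2 × (4000/1000) = 7°C.
ISA deviation = 32 − 7 = +25°C.
Density altitude = 4000 + 120 × (25) = 7000 ft.

7000 ft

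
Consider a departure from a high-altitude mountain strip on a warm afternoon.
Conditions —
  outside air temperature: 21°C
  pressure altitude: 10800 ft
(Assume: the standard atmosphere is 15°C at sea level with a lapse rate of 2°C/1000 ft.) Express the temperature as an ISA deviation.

ISA+27.6°C

ISA temperature at 10800 ft = 15 − 2 × (10800/1000) = -6.6°C.
Deviation = OAT − ISA = 21 − (-6.6) = +27.6°C.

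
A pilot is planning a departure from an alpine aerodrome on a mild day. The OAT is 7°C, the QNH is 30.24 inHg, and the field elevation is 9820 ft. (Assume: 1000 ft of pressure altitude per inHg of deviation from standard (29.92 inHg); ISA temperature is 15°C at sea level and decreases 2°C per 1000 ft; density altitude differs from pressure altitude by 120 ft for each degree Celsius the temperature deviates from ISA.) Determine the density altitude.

Pressure altitude = 9820 + (29.92 − 30.24) × 1000 = 9820 + (-320) = 9500 ft.
ISA temperature at 9500 ft = 15 − 2 × (9500/1000) = -4°C.
ISA deviation = 7 − (-4) = +11°C.
Density altitude = 9500 + 120 × (11) = 10820 ft.

10820 ft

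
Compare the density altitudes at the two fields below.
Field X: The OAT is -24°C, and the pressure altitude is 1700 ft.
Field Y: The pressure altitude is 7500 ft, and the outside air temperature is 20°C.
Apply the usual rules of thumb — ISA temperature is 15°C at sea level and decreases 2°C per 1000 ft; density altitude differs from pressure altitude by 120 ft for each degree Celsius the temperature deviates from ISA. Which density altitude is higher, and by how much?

Field Y by 12472 ft

Field X: ISA temp = 11.6°C, deviation -35.6°C, DA = 1700 + 120 × (-35.6) = -2572 ft.
Field Y: ISA temp = 0°C, deviation +20°C, DA = 7500 + 120 × 20 = 9900 ft.
Field Y is higher by 9900 − (-2572) = 12472 ft.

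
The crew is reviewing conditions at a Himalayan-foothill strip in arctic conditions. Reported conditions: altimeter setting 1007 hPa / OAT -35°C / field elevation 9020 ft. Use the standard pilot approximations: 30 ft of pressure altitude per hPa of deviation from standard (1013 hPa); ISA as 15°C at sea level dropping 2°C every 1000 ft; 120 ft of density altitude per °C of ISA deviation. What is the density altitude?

Pressure altitude = 9020 + (1013 − 1007) × 30 = 9020 + (+180) = 9200 ft.
ISA temperature at 9200 ft = 15 − 2 × (9200/1000) = -3.4°C.
ISA deviation = -35 − (-3.4) = -31.6°C.
Density altitude = 9200 + 120 × (-31.6) = 5408 ft.

5408 ft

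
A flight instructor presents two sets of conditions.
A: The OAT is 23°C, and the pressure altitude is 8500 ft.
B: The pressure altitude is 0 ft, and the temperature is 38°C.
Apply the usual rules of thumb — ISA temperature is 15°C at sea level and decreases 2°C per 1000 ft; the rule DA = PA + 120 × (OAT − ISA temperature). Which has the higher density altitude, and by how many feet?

A: ISA temp = -2°C, deviation +25°C, DA = 8500 + 120 × 25 = 11500 ft.
B: ISA temp = 15°C, deviation +23°C, DA = 0 + 120 × 23 = 2760 ft.
A is higher by 11500 − 2760 = 8740 ft.

A by 8740 ft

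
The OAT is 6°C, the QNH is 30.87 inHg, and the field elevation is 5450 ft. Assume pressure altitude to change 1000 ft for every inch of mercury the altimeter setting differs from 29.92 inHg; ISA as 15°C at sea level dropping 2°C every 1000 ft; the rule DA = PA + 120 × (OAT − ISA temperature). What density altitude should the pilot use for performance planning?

4500 ft

Pressure altitude = 5450 + (29.92 − 30.87) × 1000 = 5450 + (-950) = 4500 ft.
ISA temperature at 4500 ft = 15 − 2 × (4500/1000) = 6°C.
ISA deviation = 6 − 6 = 0°C.
Density altitude = 4500 + 120 × (0) = 4500 ft.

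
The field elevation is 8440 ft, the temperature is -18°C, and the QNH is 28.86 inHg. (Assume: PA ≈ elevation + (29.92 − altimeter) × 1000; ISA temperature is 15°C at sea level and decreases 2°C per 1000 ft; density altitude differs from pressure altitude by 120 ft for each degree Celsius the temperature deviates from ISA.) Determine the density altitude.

Pressure altitude = 8440 + (29.92 − 28.86) × 1000 = 8440 + (+1060) = 9500 ft.
ISA temperature at 9500 ft = 15 − 2 × (9500/1000) = -4°C.
ISA deviation = -18 − (-4) = -14°C.
Density altitude = 9500 + 120 × (-14) = 7820 ft.

7820 ft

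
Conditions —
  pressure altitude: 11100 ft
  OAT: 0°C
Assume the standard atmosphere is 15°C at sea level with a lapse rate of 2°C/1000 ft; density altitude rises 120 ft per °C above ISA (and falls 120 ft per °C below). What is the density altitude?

ISA temperature at 11100 ft = 15 − 2 × (11100/1000) = -7.2°C.
ISA deviation = 0 − (-7.2) = +7.2°C.
Density altitude = 11100 + 120 × (7.2) = 11100 + (+864) = 11964 ft.

11964 ft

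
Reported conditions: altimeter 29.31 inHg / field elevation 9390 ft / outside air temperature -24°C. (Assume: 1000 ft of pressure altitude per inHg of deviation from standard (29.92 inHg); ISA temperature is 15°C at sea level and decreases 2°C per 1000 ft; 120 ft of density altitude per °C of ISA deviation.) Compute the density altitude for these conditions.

Pressure altitude = 9390 + (29.92 − 29.31) × 1000 = 9390 + (+610) = 10000 ft.
ISA temperature at 10000 ft = 15 − 2 × (10000/1000) = -5°C.
ISA deviation = -24 − (-5) = -19°C.
Density altitude = 10000 + 120 × (-19) = 7720 ft.

7720 ft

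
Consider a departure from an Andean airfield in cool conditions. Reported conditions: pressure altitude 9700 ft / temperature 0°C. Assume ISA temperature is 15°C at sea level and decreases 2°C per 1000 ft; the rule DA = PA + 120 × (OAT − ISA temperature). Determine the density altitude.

ISA temperature at 9700 ft = 15 − 2 × (9700/1000) = -4.4°C.
ISA deviation = 0 − (-4.4) = +4.4°C.
Density altitude = 9700 + 120 × (4.4) = 9700 + (+528) = 10228 ft.

10228 ft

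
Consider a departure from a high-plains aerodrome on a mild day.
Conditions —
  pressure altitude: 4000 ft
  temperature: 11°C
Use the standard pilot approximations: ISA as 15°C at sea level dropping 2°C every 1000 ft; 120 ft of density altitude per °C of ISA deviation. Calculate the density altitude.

ISA temperature at 4000 ft = 15 − 2 × (4000/1000) = 7°C.
ISA deviation = 11 − 7 = +4°C.
Density altitude = 4000 + 120 × (4) = 4000 + (+480) = 4480 ft.

4480 ft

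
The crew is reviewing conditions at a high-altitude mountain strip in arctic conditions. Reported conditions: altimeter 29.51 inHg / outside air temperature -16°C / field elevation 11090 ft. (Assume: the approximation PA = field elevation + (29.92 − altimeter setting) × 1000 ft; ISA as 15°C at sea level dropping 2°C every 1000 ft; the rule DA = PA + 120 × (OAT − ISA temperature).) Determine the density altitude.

10540 ft

Pressure altitude = 11090 + (29.92 − 29.51) × 1000 = 11090 + (+410) = 11500 ft.
ISA temperature at 11500 ft = 15 − 2 × (11500/1000) = -8°C.
ISA deviation = -16 − (-8) = -8°C.
Density altitude = 11500 + 120 × (-8) = 10540 ft.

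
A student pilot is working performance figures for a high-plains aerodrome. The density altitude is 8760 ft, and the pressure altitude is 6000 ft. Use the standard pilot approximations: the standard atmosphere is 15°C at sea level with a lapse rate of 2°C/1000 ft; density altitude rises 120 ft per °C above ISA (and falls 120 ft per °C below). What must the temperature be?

26°C

Density altitude − pressure altitude = 8760 − 6000 = +2760 ft.
At 120 ft/°C that is an ISA deviation of 2760/120 = +23°C.
ISA temperature at 6000 ft = 15 − 2 × (6000/1000) = 3°C.
OAT = ISA + deviation = 3 + (+23) = 26°C.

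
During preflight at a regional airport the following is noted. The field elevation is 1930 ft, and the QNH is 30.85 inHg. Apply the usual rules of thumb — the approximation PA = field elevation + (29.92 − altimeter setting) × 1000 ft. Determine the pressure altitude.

Pressure correction = (29.92 − 30.85) × 1000 = -930 ft.
Pressure altitude = 1930 + (-930) = 1000 ft.

1000 ft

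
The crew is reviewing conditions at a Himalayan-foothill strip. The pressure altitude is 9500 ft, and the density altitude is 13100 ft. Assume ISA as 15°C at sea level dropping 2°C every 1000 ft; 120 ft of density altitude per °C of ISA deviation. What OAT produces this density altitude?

26°C

Density altitude − pressure altitude = 13100 − 9500 = +3600 ft.
At 120 ft/°C that is an ISA deviation of 3600/120 = +30°C.
ISA temperature at 9500 ft = 15 − 2 × (9500/1000) = -4°C.
OAT = ISA + deviation = -4 + (+30) = 26°C.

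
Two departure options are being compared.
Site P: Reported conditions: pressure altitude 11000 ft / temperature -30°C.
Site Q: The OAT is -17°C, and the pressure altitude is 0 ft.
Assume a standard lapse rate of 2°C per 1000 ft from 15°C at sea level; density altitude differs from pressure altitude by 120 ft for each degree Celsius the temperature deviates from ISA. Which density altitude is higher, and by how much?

Site P: ISA temp = -7°C, deviation -23°C, DA = 11000 + 120 × (-23) = 8240 ft.
Site Q: ISA temp = 15°C, deviation -32°C, DA = 0 + 120 × (-32) = -3840 ft.
Site P is higher by 8240 − (-3840) = 12080 ft.

Site P by 12080 ft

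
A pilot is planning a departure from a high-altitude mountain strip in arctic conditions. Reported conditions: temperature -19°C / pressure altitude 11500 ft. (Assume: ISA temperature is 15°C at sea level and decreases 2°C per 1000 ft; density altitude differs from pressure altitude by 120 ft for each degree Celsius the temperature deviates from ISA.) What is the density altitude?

ISA temperature at 11500 ft = 15 − 2 × (11500/1000) = -8°C.
ISA deviation = -19 − (-8) = -11°C.
Density altitude = 11500 + 120 × (-11) = 11500 + (-1320) = 10180 ft.

10180 ft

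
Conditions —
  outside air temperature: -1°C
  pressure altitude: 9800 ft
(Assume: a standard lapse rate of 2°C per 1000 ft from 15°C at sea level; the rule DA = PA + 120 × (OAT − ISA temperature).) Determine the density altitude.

10232 ft

ISA temperature at 9800 ft = 15 − 2 × (9800/1000) = -4.6°C.
ISA deviation = -1 − (-4.6) = +3.6°C.
Density altitude = 9800 + 120 × (3.6) = 9800 + (+432) = 10232 ft.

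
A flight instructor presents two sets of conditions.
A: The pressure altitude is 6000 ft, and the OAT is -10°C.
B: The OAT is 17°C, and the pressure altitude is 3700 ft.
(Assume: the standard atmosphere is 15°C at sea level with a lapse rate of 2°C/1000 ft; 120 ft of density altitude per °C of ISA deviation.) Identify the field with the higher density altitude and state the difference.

A: ISA temp = 3°C, deviation -13°C, DA = 6000 + 120 × (-13) = 4440 ft.
B: ISA temp = 7.6°C, deviation +9.4°C, DA = 3700 + 120 × 9.4 = 4828 ft.
B is higher by 4828 − 4440 = 388 ft.

B by 388 ft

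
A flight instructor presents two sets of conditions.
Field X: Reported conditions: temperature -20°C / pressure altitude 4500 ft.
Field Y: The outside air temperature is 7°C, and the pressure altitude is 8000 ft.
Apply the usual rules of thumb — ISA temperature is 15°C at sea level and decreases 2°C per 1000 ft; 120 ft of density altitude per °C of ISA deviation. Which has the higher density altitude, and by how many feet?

Field X: ISA temp = 6°C, deviation -26°C, DA = 4500 + 120 × (-26) = 1380 ft.
Field Y: ISA temp = -1°C, deviation +8°C, DA = 8000 + 120 × 8 = 8960 ft.
Field Y is higher by 8960 − 1380 = 7580 ft.

Field Y by 7580 ft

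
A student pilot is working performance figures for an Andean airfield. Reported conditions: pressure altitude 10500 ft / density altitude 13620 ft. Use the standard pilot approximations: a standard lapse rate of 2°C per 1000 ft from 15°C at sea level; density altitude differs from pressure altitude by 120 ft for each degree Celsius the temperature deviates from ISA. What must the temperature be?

Density altitude − pressure altitude = 13620 − 10500 = +3120 ft.
At 120 ft/°C that is an ISA deviation of 3120/120 = +26°C.
ISA temperature at 10500 ft = 15 − 2 × (10500/1000) = -6°C.
OAT = ISA + deviation = -6 + (+26) = 20°C.

20°C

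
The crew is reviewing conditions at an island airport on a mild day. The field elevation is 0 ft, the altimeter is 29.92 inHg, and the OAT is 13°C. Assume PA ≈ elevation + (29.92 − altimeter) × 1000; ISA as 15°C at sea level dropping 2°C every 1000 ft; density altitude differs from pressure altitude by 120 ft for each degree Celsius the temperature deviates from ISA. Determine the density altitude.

-240 ft

Pressure altitude = 0 + (29.92 − 29.92) × 1000 = 0 + (0) = 0 ft.
ISA temperature at 0 ft = 15 − 2 × (0/1000) = 15°C.
ISA deviation = 13 − 15 = -2°C.
Density altitude = 0 + 120 × (-2) = -240 ft.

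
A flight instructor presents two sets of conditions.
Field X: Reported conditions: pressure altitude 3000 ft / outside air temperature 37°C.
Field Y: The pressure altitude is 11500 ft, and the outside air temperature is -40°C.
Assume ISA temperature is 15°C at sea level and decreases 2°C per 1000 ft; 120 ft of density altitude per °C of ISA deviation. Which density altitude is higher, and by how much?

Field Y by 1300 ft

Field X: ISA temp = 9°C, deviation +28°C, DA = 3000 + 120 × 28 = 6360 ft.
Field Y: ISA temp = -8°C, deviation -32°C, DA = 11500 + 120 × (-32) = 7660 ft.
Field Y is higher by 7660 − 6360 = 1300 ft.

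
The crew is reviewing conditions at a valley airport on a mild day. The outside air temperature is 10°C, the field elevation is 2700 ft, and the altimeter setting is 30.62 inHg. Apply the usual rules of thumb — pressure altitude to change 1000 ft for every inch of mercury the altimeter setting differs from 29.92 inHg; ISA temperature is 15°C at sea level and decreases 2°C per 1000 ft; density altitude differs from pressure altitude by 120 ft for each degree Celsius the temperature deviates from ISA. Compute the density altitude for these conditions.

Pressure altitude = 2700 + (29.92 − 30.62) × 1000 = 2700 + (-700) = 2000 ft.
ISA temperature at 2000 ft = 15 − 2 × (2000/1000) = 11°C.
ISA deviation = 10 − 11 = -1°C.
Density altitude = 2000 + 120 × (-1) = 1880 ft.

1880 ft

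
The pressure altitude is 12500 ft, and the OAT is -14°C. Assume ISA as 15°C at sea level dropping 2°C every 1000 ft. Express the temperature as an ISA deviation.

ISA-4°C

ISA temperature at 12500 ft = 15 − 2 × (12500/1000) = -10°C.
Deviation = OAT − ISA = -14 − (-10) = -4°C.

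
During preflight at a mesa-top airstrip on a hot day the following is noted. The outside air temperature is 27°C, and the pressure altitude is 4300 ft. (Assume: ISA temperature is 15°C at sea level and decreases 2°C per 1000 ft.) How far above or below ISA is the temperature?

ISA+20.6°C

ISA temperature at 4300 ft = 15 − 2 × (4300/1000) = 6.4°C.
Deviation = OAT − ISA = 27 − 6.4 = +20.6°C.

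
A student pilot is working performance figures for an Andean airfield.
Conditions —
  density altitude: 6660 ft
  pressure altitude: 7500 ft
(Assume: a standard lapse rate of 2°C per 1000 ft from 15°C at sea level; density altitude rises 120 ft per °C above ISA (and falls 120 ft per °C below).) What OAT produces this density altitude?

-7°C

Density altitude − pressure altitude = 6660 − 7500 = -840 ft.
At 120 ft/°C that is an ISA deviation of -840/120 = -7°C.
ISA temperature at 7500 ft = 15 − 2 × (7500/1000) = 0°C.
OAT = ISA + deviation = 0 + (-7) = -7°C.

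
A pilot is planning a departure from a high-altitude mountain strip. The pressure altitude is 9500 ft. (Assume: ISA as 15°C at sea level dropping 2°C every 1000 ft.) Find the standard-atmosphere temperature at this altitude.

-4°C

ISA temperature = 15 − 2 × (9500/1000) = 15 − 19 = -4°C.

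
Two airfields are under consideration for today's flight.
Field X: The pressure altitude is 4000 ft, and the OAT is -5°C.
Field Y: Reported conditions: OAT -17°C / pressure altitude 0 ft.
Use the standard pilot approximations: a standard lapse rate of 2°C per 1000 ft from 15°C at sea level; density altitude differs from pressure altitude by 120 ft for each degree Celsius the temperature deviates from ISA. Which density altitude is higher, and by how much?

Field X: ISA temp = 7°C, deviation -12°C, DA = 4000 + 120 × (-12) = 2560 ft.
Field Y: ISA temp = 15°C, deviation -32°C, DA = 0 + 120 × (-32) = -3840 ft.
Field X is higher by 2560 − (-3840) = 6400 ft.

Field X by 6400 ft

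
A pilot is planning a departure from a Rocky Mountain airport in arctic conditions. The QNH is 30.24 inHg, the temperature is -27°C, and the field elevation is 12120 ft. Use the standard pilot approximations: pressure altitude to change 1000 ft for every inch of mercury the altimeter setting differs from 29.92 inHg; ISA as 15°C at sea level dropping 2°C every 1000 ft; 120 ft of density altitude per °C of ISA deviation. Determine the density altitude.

Pressure altitude = 12120 + (29.92 − 30.24) × 1000 = 12120 + (-320) = 11800 ft.
ISA temperature at 11800 ft = 15 − 2 × (11800/1000) = -8.6°C.
ISA deviation = -27 − (-8.6) = -18.4°C.
Density altitude = 11800 + 120 × (-18.4) = 9592 ft.

9592 ft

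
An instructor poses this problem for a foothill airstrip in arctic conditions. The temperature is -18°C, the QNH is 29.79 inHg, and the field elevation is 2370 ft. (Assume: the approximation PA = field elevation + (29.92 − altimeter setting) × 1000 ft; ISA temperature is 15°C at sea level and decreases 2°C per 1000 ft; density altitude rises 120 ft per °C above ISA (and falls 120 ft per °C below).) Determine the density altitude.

-860 ft

Pressure altitude = 2370 + (29.92 − 29.79) × 1000 = 2370 + (+130) = 2500 ft.
ISA temperature at 2500 ft = 15 − 2 × (2500/1000) = 10°C.
ISA deviation = -18 − 10 = -28°C.
Density altitude = 2500 + 120 × (-28) = -860 ft.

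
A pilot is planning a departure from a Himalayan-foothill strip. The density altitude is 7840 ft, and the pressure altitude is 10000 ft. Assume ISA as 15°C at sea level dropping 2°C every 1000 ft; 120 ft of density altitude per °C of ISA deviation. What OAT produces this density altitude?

Density altitude − pressure altitude = 7840 − 10000 = -2160 ft.
At 120 ft/°C that is an ISA deviation of -2160/120 = -18°C.
ISA temperature at 10000 ft = 15 − 2 × (10000/1000) = -5°C.
OAT = ISA + deviation = -5 + (-18) = -23°C.

-23°C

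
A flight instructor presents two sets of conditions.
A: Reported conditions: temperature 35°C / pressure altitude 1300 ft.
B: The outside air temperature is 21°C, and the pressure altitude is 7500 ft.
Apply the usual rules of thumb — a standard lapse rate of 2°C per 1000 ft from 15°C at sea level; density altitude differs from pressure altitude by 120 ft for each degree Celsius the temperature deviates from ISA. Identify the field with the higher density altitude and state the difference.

B by 6008 ft

A: ISA temp = 12.4°C, deviation +22.6°C, DA = 1300 + 120 × 22.6 = 4012 ft.
B: ISA temp = 0°C, deviation +21°C, DA = 7500 + 120 × 21 = 10020 ft.
B is higher by 10020 − 4012 = 6008 ft.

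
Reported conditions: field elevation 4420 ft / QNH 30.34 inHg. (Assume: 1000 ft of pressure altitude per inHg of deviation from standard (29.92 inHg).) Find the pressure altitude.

4000 ft

Pressure correction = (29.92 − 30.34) × 1000 = -420 ft.
Pressure altitude = 4420 + (-420) = 4000 ft.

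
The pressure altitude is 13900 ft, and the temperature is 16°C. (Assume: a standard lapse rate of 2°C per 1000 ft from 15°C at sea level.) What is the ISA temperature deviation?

ISA temperature at 13900 ft = 15 − 2 × (13900/1000) = -12.8°C.
Deviation = OAT − ISA = 16 − (-12.8) = +28.8°C.

ISA+28.8°C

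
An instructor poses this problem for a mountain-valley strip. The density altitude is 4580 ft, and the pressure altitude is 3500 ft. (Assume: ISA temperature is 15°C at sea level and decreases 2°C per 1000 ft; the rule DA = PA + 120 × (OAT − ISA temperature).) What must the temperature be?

17°C

Density altitude − pressure altitude = 4580 − 3500 = +1080 ft.
At 120 ft/°C that is an ISA deviation of 1080/120 = +9°C.
ISA temperature at 3500 ft = 15 − 2 × (3500/1000) = 8°C.
OAT = ISA + deviation = 8 + (+9) = 17°C.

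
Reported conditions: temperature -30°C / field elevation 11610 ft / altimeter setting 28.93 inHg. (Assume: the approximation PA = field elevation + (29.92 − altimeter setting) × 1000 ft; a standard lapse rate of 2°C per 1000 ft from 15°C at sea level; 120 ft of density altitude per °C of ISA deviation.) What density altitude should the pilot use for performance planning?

Pressure altitude = 11610 + (29.92 − 28.93) × 1000 = 11610 + (+990) = 12600 ft.
ISA temperature at 12600 ft = 15 − 2 × (12600/1000) = -10.2°C.
ISA deviation = -30 − (-10.2) = -19.8°C.
Density altitude = 12600 + 120 × (-19.8) = 10224 ft.

10224 ft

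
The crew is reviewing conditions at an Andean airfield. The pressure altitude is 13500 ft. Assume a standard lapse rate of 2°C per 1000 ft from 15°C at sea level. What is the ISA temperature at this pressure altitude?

ISA temperature = 15 − 2 × (13500/1000) = 15 − 27 = -12°C.

-12°C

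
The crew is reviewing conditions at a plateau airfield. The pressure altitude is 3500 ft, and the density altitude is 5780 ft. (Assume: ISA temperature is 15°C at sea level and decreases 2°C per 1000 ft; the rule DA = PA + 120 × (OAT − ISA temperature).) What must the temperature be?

Density altitude − pressure altitude = 5780 − 3500 = +2280 ft.
At 120 ft/°C that is an ISA deviation of 2280/120 = +19°C.
ISA temperature at 3500 ft = 15 − 2 × (3500/1000) = 8°C.
OAT = ISA + deviation = 8 + (+19) = 27°C.

27°C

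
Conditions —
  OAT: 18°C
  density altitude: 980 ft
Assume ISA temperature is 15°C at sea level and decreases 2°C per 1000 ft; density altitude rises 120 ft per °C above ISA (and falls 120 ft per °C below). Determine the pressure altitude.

500 ft

DA = PA + 120 × (OAT − (15 − 2·PA/1000)) = PA + 120·OAT − 1800 + 0.24·PA = 1.24·PA + 120·OAT − 1800.
So 1.24·PA = 980 − 120 × 18 + 1800 = 620.
PA = 620 / 1.24 = 500 ft.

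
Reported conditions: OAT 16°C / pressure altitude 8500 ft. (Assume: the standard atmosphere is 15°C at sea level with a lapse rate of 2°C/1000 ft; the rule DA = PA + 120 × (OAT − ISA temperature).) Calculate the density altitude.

ISA temperature at 8500 ft = 15 − 2 × (8500/1000) = -2°C.
ISA deviation = 16 − (-2) = +18°C.
Density altitude = 8500 + 120 × (18) = 8500 + (+2160) = 10660 ft.

10660 ft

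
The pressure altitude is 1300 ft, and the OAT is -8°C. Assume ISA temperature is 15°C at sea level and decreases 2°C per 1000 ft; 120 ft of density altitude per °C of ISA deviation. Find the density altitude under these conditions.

ISA temperature at 1300 ft = 15 − 2 × (1300/1000) = 12.4°C.
ISA deviation = -8 − 12.4 = -20.4°C.
Density altitude = 1300 + 120 × (-20.4) = 1300 + (-2448) = -1148 ft.

-1148 ft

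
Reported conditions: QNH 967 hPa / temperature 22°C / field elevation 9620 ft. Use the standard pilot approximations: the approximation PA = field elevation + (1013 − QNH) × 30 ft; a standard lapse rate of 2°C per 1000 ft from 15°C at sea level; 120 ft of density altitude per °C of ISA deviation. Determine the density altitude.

Pressure altitude = 9620 + (1013 − 967) × 30 = 9620 + (+1380) = 11000 ft.
ISA temperature at 11000 ft = 15 − 2 × (11000/1000) = -7°C.
ISA deviation = 22 − (-7) = +29°C.
Density altitude = 11000 + 120 × (29) = 14480 ft.

14480 ft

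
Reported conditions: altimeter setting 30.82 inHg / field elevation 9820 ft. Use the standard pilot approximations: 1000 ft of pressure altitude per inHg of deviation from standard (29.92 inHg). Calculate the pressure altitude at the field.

Pressure correction = (29.92 − 30.82) × 1000 = -900 ft.
Pressure altitude = 9820 + (-900) = 8920 ft.

8920 ft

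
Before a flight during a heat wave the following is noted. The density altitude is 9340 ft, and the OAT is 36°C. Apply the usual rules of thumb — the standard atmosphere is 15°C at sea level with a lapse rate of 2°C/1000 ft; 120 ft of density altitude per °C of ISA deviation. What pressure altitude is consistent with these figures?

5500 ft

DA = PA + 120 × (OAT − (15 − 2·PA/1000)) = PA + 120·OAT − 1800 + 0.24·PA = 1.24·PA + 120·OAT − 1800.
So 1.24·PA = 9340 − 120 × 36 + 1800 = 6820.
PA = 6820 / 1.24 = 5500 ft.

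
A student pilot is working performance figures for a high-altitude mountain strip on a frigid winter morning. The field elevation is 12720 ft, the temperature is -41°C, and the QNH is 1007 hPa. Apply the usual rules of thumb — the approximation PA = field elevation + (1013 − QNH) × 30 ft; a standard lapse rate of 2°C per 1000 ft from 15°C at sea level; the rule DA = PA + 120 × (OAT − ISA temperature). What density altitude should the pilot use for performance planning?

Pressure altitude = 12720 + (1013 − 1007) × 30 = 12720 + (+180) = 12900 ft.
ISA temperature at 12900 ft = 15 − 2 × (12900/1000) = -10.8°C.
ISA deviation = -41 − (-10.8) = -30.2°C.
Density altitude = 12900 + 120 × (-30.2) = 9276 ft.

9276 ft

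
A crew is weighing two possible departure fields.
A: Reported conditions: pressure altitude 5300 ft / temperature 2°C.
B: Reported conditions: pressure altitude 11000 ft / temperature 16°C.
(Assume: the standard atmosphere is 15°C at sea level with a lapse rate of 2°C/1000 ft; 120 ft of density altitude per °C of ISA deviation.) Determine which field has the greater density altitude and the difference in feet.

B by 8748 ft

A: ISA temp = 4.4°C, deviation -2.4°C, DA = 5300 + 120 × (-2.4) = 5012 ft.
B: ISA temp = -7°C, deviation +23°C, DA = 11000 + 120 × 23 = 13760 ft.
B is higher by 13760 − 5012 = 8748 ft.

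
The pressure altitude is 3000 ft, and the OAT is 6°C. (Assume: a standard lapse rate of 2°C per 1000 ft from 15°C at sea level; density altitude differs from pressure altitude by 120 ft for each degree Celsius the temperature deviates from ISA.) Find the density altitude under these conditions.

ISA temperature at 3000 ft = 15 − 2 × (3000/1000) = 9°C.
ISA deviation = 6 − 9 = -3°C.
Density altitude = 3000 + 120 × (-3) = 3000 + (-360) = 2640 ft.

2640 ft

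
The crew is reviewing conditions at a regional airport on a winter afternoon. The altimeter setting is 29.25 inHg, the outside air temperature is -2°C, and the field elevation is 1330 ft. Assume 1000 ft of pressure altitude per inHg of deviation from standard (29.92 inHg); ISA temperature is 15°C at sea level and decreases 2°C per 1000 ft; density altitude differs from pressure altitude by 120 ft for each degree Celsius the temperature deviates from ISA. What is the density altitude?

440 ft

Pressure altitude = 1330 + (29.92 − 29.25) × 1000 = 1330 + (+670) = 2000 ft.
ISA temperature at 2000 ft = 15 − 2 × (2000/1000) = 11°C.
ISA deviation = -2 − 11 = -13°C.
Density altitude = 2000 + 120 × (-13) = 440 ft.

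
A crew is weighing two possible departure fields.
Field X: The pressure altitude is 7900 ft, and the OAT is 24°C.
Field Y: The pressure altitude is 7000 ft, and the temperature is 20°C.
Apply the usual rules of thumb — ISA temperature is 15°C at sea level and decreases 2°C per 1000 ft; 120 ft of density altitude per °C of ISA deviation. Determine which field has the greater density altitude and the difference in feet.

Field X: ISA temp = -0.8°C, deviation +24.8°C, DA = 7900 + 120 × 24.8 = 10876 ft.
Field Y: ISA temp = 1°C, deviation +19°C, DA = 7000 + 120 × 19 = 9280 ft.
Field X is higher by 10876 − 9280 = 1596 ft.

Field X by 1596 ft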